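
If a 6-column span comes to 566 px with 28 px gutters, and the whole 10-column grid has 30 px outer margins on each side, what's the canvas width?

1022 px

6 columns + 5 gutters: 6c + 5·28 = 566.
6c = 566 − 140 = 426, so c = 71 px.
Total width: 2·30 + 10·71 + 9·28 = 1022 px.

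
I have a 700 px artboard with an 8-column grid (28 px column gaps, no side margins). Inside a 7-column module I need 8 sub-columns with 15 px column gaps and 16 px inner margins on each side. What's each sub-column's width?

8c + 7·28 = 700 → 8c = 504 → c = 63 px.
7-column span = 7·63 + 6·28 = 609 px.
Inner content = 609 − 2·16 = 577 px.
577 − 7·15 = 472; ÷8 gives d = 59 px.

59 px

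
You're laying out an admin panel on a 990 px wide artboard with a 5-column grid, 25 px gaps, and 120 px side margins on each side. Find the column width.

130 px

Inside the margins: 990 − 240 = 750 px.
750 − 4·25 = 650; ÷5 gives c = 130 px.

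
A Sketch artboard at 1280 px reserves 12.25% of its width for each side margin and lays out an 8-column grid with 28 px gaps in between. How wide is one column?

Margins: 12.25% × 1280 = 156.8 px each, so content = 1280 − 313.6 = 966.4 px.
8 columns + 7 gaps: 8c + 7·28 = 966.4.
8c = 966.4 − 196 = 770.4, so c = 96.3 px.

96.3 px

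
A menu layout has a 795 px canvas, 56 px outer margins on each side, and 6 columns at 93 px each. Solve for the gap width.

25 px

Inside the margins: 795 − 112 = 683 px.
6·93 + 5g = 683 → 5g = 125 → g = 25 px.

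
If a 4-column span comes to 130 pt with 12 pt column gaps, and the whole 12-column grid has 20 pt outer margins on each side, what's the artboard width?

4c + 3·12 = 130 → 4c = 94 → c = 23.5 pt.
Total width: 2·20 + 12·23.5 + 11·12 = 454 pt.

454 pt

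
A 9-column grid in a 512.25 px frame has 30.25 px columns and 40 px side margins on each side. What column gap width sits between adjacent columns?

Take off 80 px of margins, leaving 432.25 px.
9 columns take 9·30.25 = 272.25 px; remaining 160 splits into 8 column gaps.
g = 160 / 8 = 20 px.

20 px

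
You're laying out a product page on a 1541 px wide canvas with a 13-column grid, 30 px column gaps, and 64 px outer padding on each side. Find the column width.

81 px

Content width = 1541 − 2·64 = 1413 px.
Subtracting 12 column gaps of 30 leaves 1053 for 13 columns, so c = 81 px.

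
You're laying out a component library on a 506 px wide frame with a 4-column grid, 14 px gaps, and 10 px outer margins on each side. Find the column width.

111 px

Inside the margins: 506 − 20 = 486 px.
486 − 3·14 = 444; ÷4 gives c = 111 px.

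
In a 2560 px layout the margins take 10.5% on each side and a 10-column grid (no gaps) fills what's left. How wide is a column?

202.24 px

2560 × (1 − 2·10.5%) = 2560 × 79% = 2022.4 px for the columns.
2022.4 / 10 = 202.24 px per column.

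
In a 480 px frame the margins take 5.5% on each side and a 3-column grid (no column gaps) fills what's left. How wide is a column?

480 × (1 − 2·5.5%) = 480 × 89% = 427.2 px for the columns.
With no column gaps, each column is 427.2/3 = 142.4 px.

142.4 px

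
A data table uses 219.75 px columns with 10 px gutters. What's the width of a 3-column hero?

679.25 px

3 columns plus 2 gutters: 659.25 + 20 = 679.25 px.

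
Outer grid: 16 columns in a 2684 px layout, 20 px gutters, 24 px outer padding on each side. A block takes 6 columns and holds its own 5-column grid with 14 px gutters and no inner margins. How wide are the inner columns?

184 px

Take off 48 px of margins, leaving 2636 px.
2636 − 15·20 = 2336; ÷16 gives c = 146 px.
6-column span = 6·146 + 5·20 = 976 px.
976 − 4·14 = 920; ÷5 gives d = 184 px.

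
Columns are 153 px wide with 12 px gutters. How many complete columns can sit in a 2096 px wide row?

Each extra column adds 153 + 12 = 165 px.
(2096 + 12) / 165 = 12.78, so 12 columns fit.

12 columns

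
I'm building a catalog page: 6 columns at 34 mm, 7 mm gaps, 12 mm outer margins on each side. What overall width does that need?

263 mm

Total width: 2·12 + 6·34 + 5·7 = 263 mm.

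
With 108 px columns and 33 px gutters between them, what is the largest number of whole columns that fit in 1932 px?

13 columns: 13·108 + 12·33 = 1800 px ≤ 1932.
14 columns: 1941 px > 1932. So 13.

13 columns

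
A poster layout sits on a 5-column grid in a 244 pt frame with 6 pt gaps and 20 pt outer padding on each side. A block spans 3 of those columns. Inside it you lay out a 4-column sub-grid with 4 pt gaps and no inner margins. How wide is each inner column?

27 pt

Subtract both margins: 244 − 2·20 = 204 pt.
Subtracting 4 gaps of 6 leaves 180 for 5 columns, so c = 36 pt.
3-column span = 3·36 + 2·6 = 120 pt.
4 columns + 3 gaps: 4d + 3·4 = 120.
4d = 120 − 12 = 108, so d = 27 pt.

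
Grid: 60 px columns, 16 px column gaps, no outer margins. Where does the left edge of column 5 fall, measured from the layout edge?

304 px

No margin, so column 5 starts at 4·(column + gutter) = 4·76 = 304 px.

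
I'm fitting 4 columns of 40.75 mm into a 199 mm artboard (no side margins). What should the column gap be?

4·40.75 + 3g = 199 → 3g = 36 → g = 12 mm.

12 mm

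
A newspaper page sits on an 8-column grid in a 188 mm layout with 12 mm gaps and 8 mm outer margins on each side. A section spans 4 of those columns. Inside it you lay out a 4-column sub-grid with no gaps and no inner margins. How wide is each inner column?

Take off 16 mm of margins, leaving 172 mm.
172 − 7·12 = 88; ÷8 gives c = 11 mm.
Span of 4: 4·11 + 3·12 = 44 + 36 = 80 mm.
80 / 4 = 20 mm per column.

20 mm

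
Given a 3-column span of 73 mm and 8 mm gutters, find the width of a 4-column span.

100 mm

3c + 2·8 = 73 → 3c = 57 → c = 19 mm.
4-column span = 4·19 + 3·8 = 100 mm.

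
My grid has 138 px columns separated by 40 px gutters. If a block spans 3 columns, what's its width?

494 px

3-column span = 3·138 + 2·40 = 494 px.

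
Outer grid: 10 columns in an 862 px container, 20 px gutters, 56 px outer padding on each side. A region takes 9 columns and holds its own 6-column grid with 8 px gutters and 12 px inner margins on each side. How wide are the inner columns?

101.5 px

Outer content = 862 − 2·56 = 750 px.
10c + 9·20 = 750 → 10c = 570 → c = 57 px.
9-column span = 9·57 + 8·20 = 673 px.
Inner content = 673 − 2·12 = 649 px.
649 − 5·8 = 609; ÷6 gives d = 101.5 px.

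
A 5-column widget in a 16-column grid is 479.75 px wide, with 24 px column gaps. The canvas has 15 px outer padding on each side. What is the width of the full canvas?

1618 px

5 columns + 4 column gaps: 5c + 4·24 = 479.75.
5c = 479.75 − 96 = 383.75, so c = 76.75 px.
Canvas = 2·15 + 16·76.75 + 15·24 = 30 + 1228 + 360 = 1618 px.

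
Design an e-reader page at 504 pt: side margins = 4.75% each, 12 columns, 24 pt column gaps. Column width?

16.01 pt

Each margin = 4.75% of 504 = 23.94 pt; content = 504 − 2·23.94 = 456.12 pt.
12 columns + 11 column gaps: 12c + 11·24 = 456.12.
12c = 456.12 − 264 = 192.12, so c = 16.01 pt.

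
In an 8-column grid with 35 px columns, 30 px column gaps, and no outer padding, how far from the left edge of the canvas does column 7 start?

390 px

Each column+gutter stride is 65 px; with no margin, 6 of them is 390 px.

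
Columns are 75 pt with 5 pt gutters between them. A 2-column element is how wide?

Span of 2: 2·75 + 1·5 = 150 + 5 = 155 pt.

155 pt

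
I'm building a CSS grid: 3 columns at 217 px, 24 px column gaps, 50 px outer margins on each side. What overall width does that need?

Adding margins, columns and gutters: 100 + 651 + 48 = 799 px.

799 px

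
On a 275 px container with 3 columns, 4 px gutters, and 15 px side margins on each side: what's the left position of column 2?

Content = 275 − 2·15 = 245 px.
3c + 2·4 = 245 → 3c = 237 → c = 79 px.
Column 2 starts at margin + 1·(column + gutter) = 15 + 1·83 = 98 px.

98 px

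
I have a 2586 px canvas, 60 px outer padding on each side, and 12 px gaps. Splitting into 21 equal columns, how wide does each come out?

106 px

Inside the margins: 2586 − 120 = 2466 px.
2466 − 20·12 = 2226; ÷21 gives c = 106 px.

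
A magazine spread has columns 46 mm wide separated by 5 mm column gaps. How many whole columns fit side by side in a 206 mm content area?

k columns need k·46 + (k−1)·5 = k·51 − 5.
k·51 − 5 ≤ 206 → k ≤ 211 / 51 ≈ 4.14, so k = 4.

4 columns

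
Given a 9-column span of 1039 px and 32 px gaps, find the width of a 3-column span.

9c + 8·32 = 1039 → 9c = 783 → c = 87 px.
3 columns plus 2 gaps: 261 + 64 = 325 px.

325 px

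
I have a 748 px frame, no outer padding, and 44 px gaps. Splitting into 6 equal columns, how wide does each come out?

6 columns + 5 gaps: 6c + 5·44 = 748.
6c = 748 − 220 = 528, so c = 88 px.

88 px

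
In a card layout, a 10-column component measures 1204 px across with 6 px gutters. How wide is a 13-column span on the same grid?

Subtracting 9 gutters of 6 leaves 1150 for 10 columns, so c = 115 px.
Span of 13: 13·115 + 12·6 = 1495 + 72 = 1567 px.

1567 px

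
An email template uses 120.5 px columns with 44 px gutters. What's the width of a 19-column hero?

19-column span = 19·120.5 + 18·44 = 3081.5 px.

3081.5 px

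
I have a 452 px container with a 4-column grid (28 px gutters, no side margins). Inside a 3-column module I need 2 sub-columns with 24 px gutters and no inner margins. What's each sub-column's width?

4 columns + 3 gutters: 4c + 3·28 = 452.
4c = 452 − 84 = 368, so c = 92 px.
3 columns plus 2 gutters: 276 + 56 = 332 px.
332 − 1·24 = 308; ÷2 gives d = 154 px.

154 px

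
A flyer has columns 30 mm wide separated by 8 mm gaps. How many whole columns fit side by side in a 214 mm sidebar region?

5 columns

Each extra column adds 30 + 8 = 38 mm.
(214 + 8) / 38 = 5.84, so 5 columns fit.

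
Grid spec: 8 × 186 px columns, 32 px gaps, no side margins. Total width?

1712 px

Summing: 1488 + 224 = 1712 px.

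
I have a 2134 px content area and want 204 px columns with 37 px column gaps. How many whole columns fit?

9 columns

9 columns: 9·204 + 8·37 = 2132 px ≤ 2134.
10 columns: 2373 px > 2134. So 9.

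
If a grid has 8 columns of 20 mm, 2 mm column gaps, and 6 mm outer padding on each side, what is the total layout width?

Layout = 2·6 + 8·20 + 7·2 = 12 + 160 + 14 = 186 mm.

186 mm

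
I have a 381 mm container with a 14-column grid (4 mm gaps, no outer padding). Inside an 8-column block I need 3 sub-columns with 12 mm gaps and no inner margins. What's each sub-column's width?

14c + 13·4 = 381 → 14c = 329 → c = 23.5 mm.
8 columns plus 7 gaps: 188 + 28 = 216 mm.
216 − 2·12 = 192; ÷3 gives d = 64 mm.

64 mm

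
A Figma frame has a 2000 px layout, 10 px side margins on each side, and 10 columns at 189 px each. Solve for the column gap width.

10 px

Take off 20 px of margins, leaving 1980 px.
Columns use 1890 px, leaving 90 px across 9 column gaps = 10 px each.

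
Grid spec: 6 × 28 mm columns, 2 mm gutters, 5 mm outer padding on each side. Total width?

188 mm

Frame = 2·5 + 6·28 + 5·2 = 10 + 168 + 10 = 188 mm.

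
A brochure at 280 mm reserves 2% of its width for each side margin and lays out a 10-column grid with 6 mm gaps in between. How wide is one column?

280 × (1 − 2·2%) = 280 × 96% = 268.8 mm for the columns.
10c + 9·6 = 268.8 → 10c = 214.8 → c = 21.48 mm.

21.48 mm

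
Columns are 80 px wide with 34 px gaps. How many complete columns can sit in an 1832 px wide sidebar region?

Each extra column adds 80 + 34 = 114 px.
(1832 + 34) / 114 = 16.37, so 16 columns fit.

16 columns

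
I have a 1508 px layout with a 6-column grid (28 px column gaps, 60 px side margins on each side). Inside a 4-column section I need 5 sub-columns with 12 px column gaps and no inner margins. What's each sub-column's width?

Take off 120 px of margins, leaving 1388 px.
6 columns + 5 column gaps: 6c + 5·28 = 1388.
6c = 1388 − 140 = 1248, so c = 208 px.
4-column span = 4·208 + 3·28 = 916 px.
916 − 4·12 = 868; ÷5 gives d = 173.6 px.

173.6 px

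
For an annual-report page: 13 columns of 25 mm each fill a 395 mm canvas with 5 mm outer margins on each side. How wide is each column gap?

5 mm

Inside the margins: 395 − 10 = 385 mm.
Columns use 325 mm, leaving 60 mm across 12 column gaps = 5 mm each.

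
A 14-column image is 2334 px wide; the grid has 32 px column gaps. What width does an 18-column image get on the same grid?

Subtracting 13 column gaps of 32 leaves 1918 for 14 columns, so c = 137 px.
18 columns plus 17 column gaps: 2466 + 544 = 3010 px.

3010 px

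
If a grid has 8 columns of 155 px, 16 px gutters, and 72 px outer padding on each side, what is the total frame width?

1496 px

Total width: 2·72 + 8·155 + 7·16 = 1496 px.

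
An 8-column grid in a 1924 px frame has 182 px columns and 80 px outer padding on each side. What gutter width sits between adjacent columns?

Content width = 1924 − 2·80 = 1764 px.
8 columns take 8·182 = 1456 px; remaining 308 splits into 7 gutters.
g = 308 / 7 = 44 px.

44 px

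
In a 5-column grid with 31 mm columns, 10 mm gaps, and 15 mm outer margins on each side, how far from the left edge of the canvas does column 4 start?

Before column 4: the margin + 3 columns + 3 gaps.
Offset = 15 + 3·(31 + 10) = 15 + 123 = 138 mm.

138 mm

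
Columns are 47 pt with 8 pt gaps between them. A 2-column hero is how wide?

102 pt

2 columns plus 1 gap: 94 + 8 = 102 pt.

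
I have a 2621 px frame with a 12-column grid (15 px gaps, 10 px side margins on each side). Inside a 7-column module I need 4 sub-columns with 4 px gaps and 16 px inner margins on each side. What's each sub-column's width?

366.75 px

Subtract both margins: 2621 − 2·10 = 2601 px.
12c + 11·15 = 2601 → 12c = 2436 → c = 203 px.
7 columns plus 6 gaps: 1421 + 90 = 1511 px.
Inner content = 1511 − 2·16 = 1479 px.
4 columns + 3 gaps: 4d + 3·4 = 1479.
4d = 1479 − 12 = 1467, so d = 366.75 px.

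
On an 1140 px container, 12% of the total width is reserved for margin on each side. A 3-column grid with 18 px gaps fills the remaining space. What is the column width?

276.8 px

Margins: 12% × 1140 = 136.8 px each, so content = 1140 − 273.6 = 866.4 px.
Subtracting 2 gaps of 18 leaves 830.4 for 3 columns, so c = 276.8 px.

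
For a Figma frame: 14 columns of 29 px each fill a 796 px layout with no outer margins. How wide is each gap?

14·29 + 13g = 796 → 13g = 390 → g = 30 px.

30 px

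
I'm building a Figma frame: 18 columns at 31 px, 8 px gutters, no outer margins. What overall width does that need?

694 px

Summing: 558 + 136 = 694 px.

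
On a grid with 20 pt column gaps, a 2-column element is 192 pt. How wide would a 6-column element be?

2 columns + 1 column gap: 2c + 1·20 = 192.
2c = 192 − 20 = 172, so c = 86 pt.
6 columns plus 5 column gaps: 516 + 100 = 616 pt.

616 pt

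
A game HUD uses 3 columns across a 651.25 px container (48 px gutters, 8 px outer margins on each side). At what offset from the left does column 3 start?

463.5 px

Take off 16 px of margins, leaving 635.25 px.
3 columns + 2 gutters: 3c + 2·48 = 635.25.
3c = 635.25 − 96 = 539.25, so c = 179.75 px.
Each column+gutter stride is 227.75 px; 2 of them past the 8 px margin is 8 + 455.5 = 463.5 px.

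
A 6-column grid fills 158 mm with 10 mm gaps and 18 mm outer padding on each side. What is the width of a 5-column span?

Subtract both margins: 158 − 2·18 = 122 mm.
122 − 5·10 = 72; ÷6 gives c = 12 mm.
5 columns plus 4 gaps: 60 + 40 = 100 mm.

100 mm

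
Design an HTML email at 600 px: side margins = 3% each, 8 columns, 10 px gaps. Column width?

61.75 px

Margins: 3% × 600 = 18 px each, so content = 600 − 36 = 564 px.
8c + 7·10 = 564 → 8c = 494 → c = 61.75 px.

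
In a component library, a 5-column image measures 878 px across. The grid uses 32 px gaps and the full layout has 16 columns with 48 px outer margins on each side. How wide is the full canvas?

2976 px

5 columns + 4 gaps: 5c + 4·32 = 878.
5c = 878 − 128 = 750, so c = 150 px.
Canvas = 2·48 + 16·150 + 15·32 = 96 + 2400 + 480 = 2976 px.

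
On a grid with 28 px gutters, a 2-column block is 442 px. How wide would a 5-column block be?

2 columns + 1 gutter: 2c + 1·28 = 442.
2c = 442 − 28 = 414, so c = 207 px.
5 columns plus 4 gutters: 1035 + 112 = 1147 px.

1147 px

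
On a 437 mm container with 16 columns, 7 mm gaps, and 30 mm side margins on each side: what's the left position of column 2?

54 mm

Subtract both margins: 437 − 2·30 = 377 mm.
16c + 15·7 = 377 → 16c = 272 → c = 17 mm.
Before column 2: the margin + 1 column + 1 gap.
Offset = 30 + 1·(17 + 7) = 30 + 24 = 54 mm.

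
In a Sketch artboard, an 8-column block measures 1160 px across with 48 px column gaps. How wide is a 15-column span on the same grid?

8c + 7·48 = 1160 → 8c = 824 → c = 103 px.
Span of 15: 15·103 + 14·48 = 1545 + 672 = 2217 px.

2217 px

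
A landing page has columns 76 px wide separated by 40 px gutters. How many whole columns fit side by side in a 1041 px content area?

9 columns

9 columns: 9·76 + 8·40 = 1004 px ≤ 1041.
10 columns: 1120 px > 1041. So 9.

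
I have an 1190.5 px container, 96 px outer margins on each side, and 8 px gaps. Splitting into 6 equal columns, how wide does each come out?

Take off 192 px of margins, leaving 998.5 px.
6 columns + 5 gaps: 6c + 5·8 = 998.5.
6c = 998.5 − 40 = 958.5, so c = 159.75 px.

159.75 px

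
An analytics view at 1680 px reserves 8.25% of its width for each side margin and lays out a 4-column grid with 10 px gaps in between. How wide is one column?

Margins: 8.25% × 1680 = 138.6 px each, so content = 1680 − 277.2 = 1402.8 px.
Subtracting 3 gaps of 10 leaves 1372.8 for 4 columns, so c = 343.2 px.

343.2 px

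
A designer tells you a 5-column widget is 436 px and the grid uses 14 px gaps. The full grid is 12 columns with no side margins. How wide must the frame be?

1066 px

Subtracting 4 gaps of 14 leaves 380 for 5 columns, so c = 76 px.
Total width: 12·76 + 11·14 = 1066 px.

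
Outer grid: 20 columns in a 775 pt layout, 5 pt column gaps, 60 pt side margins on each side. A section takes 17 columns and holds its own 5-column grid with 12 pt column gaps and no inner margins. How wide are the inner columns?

Subtract both margins: 775 − 2·60 = 655 pt.
655 − 19·5 = 560; ÷20 gives c = 28 pt.
17 columns plus 16 column gaps: 476 + 80 = 556 pt.
5d + 4·12 = 556 → 5d = 508 → d = 101.6 pt.

101.6 pt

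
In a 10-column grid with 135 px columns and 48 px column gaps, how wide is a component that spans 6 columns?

Span of 6: 6·135 + 5·48 = 810 + 240 = 1050 px.

1050 px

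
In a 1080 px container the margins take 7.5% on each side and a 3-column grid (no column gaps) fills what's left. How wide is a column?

306 px

1080 × (1 − 2·7.5%) = 1080 × 85% = 918 px for the columns.
With no column gaps, each column is 918/3 = 306 px.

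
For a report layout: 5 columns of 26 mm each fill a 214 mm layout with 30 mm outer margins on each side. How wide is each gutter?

Take off 60 mm of margins, leaving 154 mm.
5·26 + 4g = 154 → 4g = 24 → g = 6 mm.

6 mm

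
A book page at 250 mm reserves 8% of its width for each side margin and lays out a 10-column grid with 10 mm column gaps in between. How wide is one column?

Each margin = 8% of 250 = 20 mm; content = 250 − 2·20 = 210 mm.
10 columns + 9 column gaps: 10c + 9·10 = 210.
10c = 210 − 90 = 120, so c = 12 mm.

12 mm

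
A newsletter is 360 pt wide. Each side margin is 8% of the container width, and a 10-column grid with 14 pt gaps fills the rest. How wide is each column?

360 × (1 − 2·8%) = 360 × 84% = 302.4 pt for the columns.
10c + 9·14 = 302.4 → 10c = 176.4 → c = 17.64 pt.

17.64 pt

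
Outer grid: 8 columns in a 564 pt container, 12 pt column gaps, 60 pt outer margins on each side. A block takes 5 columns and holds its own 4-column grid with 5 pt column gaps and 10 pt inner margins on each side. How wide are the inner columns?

Subtract both margins: 564 − 2·60 = 444 pt.
8c + 7·12 = 444 → 8c = 360 → c = 45 pt.
5-column span = 5·45 + 4·12 = 273 pt.
Inner content = 273 − 2·10 = 253 pt.
Subtracting 3 column gaps of 5 leaves 238 for 4 columns, so d = 59.5 pt.

59.5 pt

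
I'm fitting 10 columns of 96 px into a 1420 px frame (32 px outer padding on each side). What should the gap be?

44 px

Take off 64 px of margins, leaving 1356 px.
Columns use 960 px, leaving 396 px across 9 gaps = 44 px each.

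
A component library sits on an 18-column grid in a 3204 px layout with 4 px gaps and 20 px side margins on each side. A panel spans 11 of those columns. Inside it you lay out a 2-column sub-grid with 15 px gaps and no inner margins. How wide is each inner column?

Subtract both margins: 3204 − 2·20 = 3164 px.
18 columns + 17 gaps: 18c + 17·4 = 3164.
18c = 3164 − 68 = 3096, so c = 172 px.
Span of 11: 11·172 + 10·4 = 1892 + 40 = 1932 px.
1932 − 1·15 = 1917; ÷2 gives d = 958.5 px.

958.5 px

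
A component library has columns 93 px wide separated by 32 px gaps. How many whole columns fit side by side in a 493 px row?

Each extra column adds 93 + 32 = 125 px.
(493 + 32) / 125 = 4.20, so 4 columns fit.

4 columns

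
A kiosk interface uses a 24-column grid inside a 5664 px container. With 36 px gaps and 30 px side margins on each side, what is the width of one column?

Content width = 5664 − 2·30 = 5604 px.
Subtracting 23 gaps of 36 leaves 4776 for 24 columns, so c = 199 px.

199 px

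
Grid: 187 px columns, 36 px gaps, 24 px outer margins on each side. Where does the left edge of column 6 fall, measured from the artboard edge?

Each column+gutter stride is 223 px; 5 of them past the 24 px margin is 24 + 1115 = 1139 px.

1139 px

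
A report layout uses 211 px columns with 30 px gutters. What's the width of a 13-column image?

3103 px

13-column span = 13·211 + 12·30 = 3103 px.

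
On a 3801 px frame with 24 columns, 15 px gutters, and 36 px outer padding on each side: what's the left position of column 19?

2844 px

Take off 72 px of margins, leaving 3729 px.
3729 − 23·15 = 3384; ÷24 gives c = 141 px.
Before column 19: the margin + 18 columns + 18 gutters.
Offset = 36 + 18·(141 + 15) = 36 + 2808 = 2844 px.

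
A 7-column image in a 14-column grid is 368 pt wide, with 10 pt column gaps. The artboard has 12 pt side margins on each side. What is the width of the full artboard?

770 pt

Subtracting 6 column gaps of 10 leaves 308 for 7 columns, so c = 44 pt.
Total width: 2·12 + 14·44 + 13·10 = 770 pt.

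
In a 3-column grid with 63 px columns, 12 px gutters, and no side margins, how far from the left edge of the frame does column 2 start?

75 px

Before column 2: 1 column + 1 gutter.
Offset = 1·(63 + 12) = 1·75 = 75 px.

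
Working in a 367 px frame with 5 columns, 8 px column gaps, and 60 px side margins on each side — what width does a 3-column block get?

Content width = 367 − 2·60 = 247 px.
5 columns + 4 column gaps: 5c + 4·8 = 247.
5c = 247 − 32 = 215, so c = 43 px.
3 columns plus 2 column gaps: 129 + 16 = 145 px.

145 px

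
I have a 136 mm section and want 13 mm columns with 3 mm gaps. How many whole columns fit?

8 columns: 8·13 + 7·3 = 125 mm ≤ 136.
9 columns: 141 mm > 136. So 8.

8 columns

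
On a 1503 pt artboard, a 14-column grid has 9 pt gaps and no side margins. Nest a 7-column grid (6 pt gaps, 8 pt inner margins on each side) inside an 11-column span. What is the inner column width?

14c + 13·9 = 1503 → 14c = 1386 → c = 99 pt.
11 columns plus 10 gaps: 1089 + 90 = 1179 pt.
Inner content = 1179 − 2·8 = 1163 pt.
7d + 6·6 = 1163 → 7d = 1127 → d = 161 pt.

161 pt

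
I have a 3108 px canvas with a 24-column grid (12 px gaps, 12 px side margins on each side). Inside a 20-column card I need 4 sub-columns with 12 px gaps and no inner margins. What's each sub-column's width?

Inside the margins: 3108 − 24 = 3084 px.
3084 − 23·12 = 2808; ÷24 gives c = 117 px.
20-column span = 20·117 + 19·12 = 2568 px.
2568 − 3·12 = 2532; ÷4 gives d = 633 px.

633 px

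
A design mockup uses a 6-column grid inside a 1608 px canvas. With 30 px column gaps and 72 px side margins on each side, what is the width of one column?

219 px

Content width = 1608 − 2·72 = 1464 px.
Subtracting 5 column gaps of 30 leaves 1314 for 6 columns, so c = 219 px.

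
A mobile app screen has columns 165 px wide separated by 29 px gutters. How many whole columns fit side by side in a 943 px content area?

k columns need k·165 + (k−1)·29 = k·194 − 29.
k·194 − 29 ≤ 943 → k ≤ 972 / 194 ≈ 5.01, so k = 5.

5 columns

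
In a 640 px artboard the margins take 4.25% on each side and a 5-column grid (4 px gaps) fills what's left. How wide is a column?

113.92 px

Each margin = 4.25% of 640 = 27.2 px; content = 640 − 2·27.2 = 585.6 px.
Subtracting 4 gaps of 4 leaves 569.6 for 5 columns, so c = 113.92 px.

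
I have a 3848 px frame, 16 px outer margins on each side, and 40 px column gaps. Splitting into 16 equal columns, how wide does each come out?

201 px

Take off 32 px of margins, leaving 3816 px.
16c + 15·40 = 3816 → 16c = 3216 → c = 201 px.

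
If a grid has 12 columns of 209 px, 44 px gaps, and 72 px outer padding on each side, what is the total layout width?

3136 px

Layout = 2·72 + 12·209 + 11·44 = 144 + 2508 + 484 = 3136 px.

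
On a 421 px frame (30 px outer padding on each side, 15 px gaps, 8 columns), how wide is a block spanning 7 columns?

314 px

Inside the margins: 421 − 60 = 361 px.
361 − 7·15 = 256; ÷8 gives c = 32 px.
7 columns plus 6 gaps: 224 + 90 = 314 px.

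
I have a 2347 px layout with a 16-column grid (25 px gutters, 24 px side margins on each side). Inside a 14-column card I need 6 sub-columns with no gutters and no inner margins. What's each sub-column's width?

Inside the margins: 2347 − 48 = 2299 px.
Subtracting 15 gutters of 25 leaves 1924 for 16 columns, so c = 120.25 px.
14-column span = 14·120.25 + 13·25 = 2008.5 px.
With no gutters, each column is 2008.5/6 = 334.75 px.

334.75 px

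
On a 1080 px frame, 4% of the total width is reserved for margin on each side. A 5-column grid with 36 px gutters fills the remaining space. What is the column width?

1080 × (1 − 2·4%) = 1080 × 92% = 993.6 px for the columns.
5 columns + 4 gutters: 5c + 4·36 = 993.6.
5c = 993.6 − 144 = 849.6, so c = 169.92 px.

169.92 px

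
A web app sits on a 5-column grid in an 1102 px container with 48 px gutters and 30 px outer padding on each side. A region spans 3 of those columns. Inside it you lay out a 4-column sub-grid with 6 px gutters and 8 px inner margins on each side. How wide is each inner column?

Outer content = 1102 − 2·30 = 1042 px.
1042 − 4·48 = 850; ÷5 gives c = 170 px.
3 columns plus 2 gutters: 510 + 96 = 606 px.
Inner content = 606 − 2·8 = 590 px.
4 columns + 3 gutters: 4d + 3·6 = 590.
4d = 590 − 18 = 572, so d = 143 px.

143 px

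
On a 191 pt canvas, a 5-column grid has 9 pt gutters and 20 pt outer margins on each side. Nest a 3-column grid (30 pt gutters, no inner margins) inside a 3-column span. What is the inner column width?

Take off 40 pt of margins, leaving 151 pt.
5c + 4·9 = 151 → 5c = 115 → c = 23 pt.
3 columns plus 2 gutters: 69 + 18 = 87 pt.
3 columns + 2 gutters: 3d + 2·30 = 87.
3d = 87 − 60 = 27, so d = 9 pt.

9 pt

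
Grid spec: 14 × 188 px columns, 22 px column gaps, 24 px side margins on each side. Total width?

2966 px

Adding margins, columns and gutters: 48 + 2632 + 286 = 2966 px.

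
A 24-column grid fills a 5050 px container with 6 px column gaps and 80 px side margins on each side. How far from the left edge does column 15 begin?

2936 px

Content = 5050 − 2·80 = 4890 px.
24 columns + 23 column gaps: 24c + 23·6 = 4890.
24c = 4890 − 138 = 4752, so c = 198 px.
Column 15 starts at margin + 14·(column + gutter) = 80 + 14·204 = 2936 px.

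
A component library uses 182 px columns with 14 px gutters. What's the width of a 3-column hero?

3 columns plus 2 gutters: 546 + 28 = 574 px.

574 px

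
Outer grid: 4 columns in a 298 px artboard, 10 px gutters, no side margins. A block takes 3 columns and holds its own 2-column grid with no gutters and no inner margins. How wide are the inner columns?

298 − 3·10 = 268; ÷4 gives c = 67 px.
3-column span = 3·67 + 2·10 = 221 px.
With no gutters, each column is 221/2 = 110.5 px.

110.5 px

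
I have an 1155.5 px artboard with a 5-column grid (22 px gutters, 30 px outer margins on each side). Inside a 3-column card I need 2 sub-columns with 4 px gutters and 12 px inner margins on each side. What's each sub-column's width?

Outer content = 1155.5 − 2·30 = 1095.5 px.
Subtracting 4 gutters of 22 leaves 1007.5 for 5 columns, so c = 201.5 px.
3 columns plus 2 gutters: 604.5 + 44 = 648.5 px.
Inner content = 648.5 − 2·12 = 624.5 px.
2d + 1·4 = 624.5 → 2d = 620.5 → d = 310.25 px.

310.25 px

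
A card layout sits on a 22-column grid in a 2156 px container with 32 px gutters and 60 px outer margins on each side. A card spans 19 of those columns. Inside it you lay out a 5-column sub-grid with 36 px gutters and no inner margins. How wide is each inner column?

322 px

Inside the margins: 2156 − 120 = 2036 px.
22c + 21·32 = 2036 → 22c = 1364 → c = 62 px.
19-column span = 19·62 + 18·32 = 1754 px.
Subtracting 4 gutters of 36 leaves 1610 for 5 columns, so d = 322 px.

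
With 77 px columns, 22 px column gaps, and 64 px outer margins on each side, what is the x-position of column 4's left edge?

Column 4 starts at margin + 3·(column + gutter) = 64 + 3·99 = 361 px.

361 px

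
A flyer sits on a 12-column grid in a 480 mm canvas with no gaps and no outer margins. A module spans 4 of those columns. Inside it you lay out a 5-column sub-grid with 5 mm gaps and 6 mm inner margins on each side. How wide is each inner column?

25.6 mm

12c = 480 → c = 40 mm.
With no gaps, 4 columns span 4·40 = 160 mm.
Inner content = 160 − 2·6 = 148 mm.
148 − 4·5 = 128; ÷5 gives d = 25.6 mm.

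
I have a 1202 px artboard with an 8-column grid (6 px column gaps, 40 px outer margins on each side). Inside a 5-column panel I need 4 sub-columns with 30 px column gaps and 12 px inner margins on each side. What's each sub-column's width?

146.25 px

Inside the margins: 1202 − 80 = 1122 px.
8c + 7·6 = 1122 → 8c = 1080 → c = 135 px.
Span of 5: 5·135 + 4·6 = 675 + 24 = 699 px.
Inner content = 699 − 2·12 = 675 px.
Subtracting 3 column gaps of 30 leaves 585 for 4 columns, so d = 146.25 px.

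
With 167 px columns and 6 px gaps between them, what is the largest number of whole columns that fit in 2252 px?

13 columns: 13·167 + 12·6 = 2243 px ≤ 2252.
14 columns: 2416 px > 2252. So 13.

13 columns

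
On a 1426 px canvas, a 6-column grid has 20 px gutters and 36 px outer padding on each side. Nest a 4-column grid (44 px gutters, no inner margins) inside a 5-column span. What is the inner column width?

248.25 px

Outer content = 1426 − 2·36 = 1354 px.
Subtracting 5 gutters of 20 leaves 1254 for 6 columns, so c = 209 px.
5-column span = 5·209 + 4·20 = 1125 px.
1125 − 3·44 = 993; ÷4 gives d = 248.25 px.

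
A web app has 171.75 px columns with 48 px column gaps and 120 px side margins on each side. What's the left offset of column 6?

1218.75 px

Each column+gutter stride is 219.75 px; 5 of them past the 120 px margin is 120 + 1098.75 = 1218.75 px.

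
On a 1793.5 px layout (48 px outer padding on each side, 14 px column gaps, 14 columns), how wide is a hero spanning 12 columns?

Take off 96 px of margins, leaving 1697.5 px.
14c + 13·14 = 1697.5 → 14c = 1515.5 → c = 108.25 px.
12 columns plus 11 column gaps: 1299 + 154 = 1453 px.

1453 px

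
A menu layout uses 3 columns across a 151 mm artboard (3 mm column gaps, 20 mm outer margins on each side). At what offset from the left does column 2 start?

Subtract both margins: 151 − 2·20 = 111 mm.
111 − 2·3 = 105; ÷3 gives c = 35 mm.
Column 2 starts at margin + 1·(column + gutter) = 20 + 1·38 = 58 mm.

58 mm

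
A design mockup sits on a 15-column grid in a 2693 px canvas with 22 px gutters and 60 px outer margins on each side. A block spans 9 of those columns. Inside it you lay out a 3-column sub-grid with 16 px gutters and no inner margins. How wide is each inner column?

501 px

Subtract both margins: 2693 − 2·60 = 2573 px.
15c + 14·22 = 2573 → 15c = 2265 → c = 151 px.
Span of 9: 9·151 + 8·22 = 1359 + 176 = 1535 px.
3d + 2·16 = 1535 → 3d = 1503 → d = 501 px.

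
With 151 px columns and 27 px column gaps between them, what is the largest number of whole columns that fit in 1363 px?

k columns need k·151 + (k−1)·27 = k·178 − 27.
k·178 − 27 ≤ 1363 → k ≤ 1390 / 178 ≈ 7.81, so k = 7.

7 columns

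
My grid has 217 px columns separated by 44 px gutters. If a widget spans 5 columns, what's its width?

1261 px

5 columns plus 4 gutters: 1085 + 176 = 1261 px.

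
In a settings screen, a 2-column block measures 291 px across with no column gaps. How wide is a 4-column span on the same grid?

291 / 2 = 145.5 px per column.
With no column gaps, 4 columns span 4·145.5 = 582 px.

582 px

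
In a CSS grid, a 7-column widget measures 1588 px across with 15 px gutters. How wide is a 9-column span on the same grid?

1588 − 6·15 = 1498; ÷7 gives c = 214 px.
Span of 9: 9·214 + 8·15 = 1926 + 120 = 2046 px.

2046 px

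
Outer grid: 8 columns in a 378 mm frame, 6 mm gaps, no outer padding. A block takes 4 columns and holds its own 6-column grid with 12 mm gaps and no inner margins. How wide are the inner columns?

8 columns + 7 gaps: 8c + 7·6 = 378.
8c = 378 − 42 = 336, so c = 42 mm.
Span of 4: 4·42 + 3·6 = 168 + 18 = 186 mm.
6 columns + 5 gaps: 6d + 5·12 = 186.
6d = 186 − 60 = 126, so d = 21 mm.

21 mm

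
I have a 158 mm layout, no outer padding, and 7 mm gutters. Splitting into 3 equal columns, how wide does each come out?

3 columns + 2 gutters: 3c + 2·7 = 158.
3c = 158 − 14 = 144, so c = 48 mm.

48 mm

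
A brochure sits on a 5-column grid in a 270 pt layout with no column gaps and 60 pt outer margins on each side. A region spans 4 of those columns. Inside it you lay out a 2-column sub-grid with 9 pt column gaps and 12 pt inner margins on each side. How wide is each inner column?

43.5 pt

Outer content = 270 − 2·60 = 150 pt.
150 / 5 = 30 pt per column.
With no column gaps, 4 columns span 4·30 = 120 pt.
Inner content = 120 − 2·12 = 96 pt.
2d + 1·9 = 96 → 2d = 87 → d = 43.5 pt.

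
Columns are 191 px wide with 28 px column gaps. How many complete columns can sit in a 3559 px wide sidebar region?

16 columns

16 columns: 16·191 + 15·28 = 3476 px ≤ 3559.
17 columns: 3695 px > 3559. So 16.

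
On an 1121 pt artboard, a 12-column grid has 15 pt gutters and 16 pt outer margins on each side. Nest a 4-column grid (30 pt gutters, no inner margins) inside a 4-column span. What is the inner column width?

Inside the margins: 1121 − 32 = 1089 pt.
1089 − 11·15 = 924; ÷12 gives c = 77 pt.
4-column span = 4·77 + 3·15 = 353 pt.
4 columns + 3 gutters: 4d + 3·30 = 353.
4d = 353 − 90 = 263, so d = 65.75 pt.

65.75 pt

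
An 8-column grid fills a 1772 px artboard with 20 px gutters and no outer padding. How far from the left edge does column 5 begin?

896 px

1772 − 7·20 = 1632; ÷8 gives c = 204 px.
No margin, so column 5 starts at 4·(column + gutter) = 4·224 = 896 px.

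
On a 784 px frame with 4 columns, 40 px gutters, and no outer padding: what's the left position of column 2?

206 px

4c + 3·40 = 784 → 4c = 664 → c = 166 px.
No margin, so column 2 starts at 1·(column + gutter) = 1·206 = 206 px.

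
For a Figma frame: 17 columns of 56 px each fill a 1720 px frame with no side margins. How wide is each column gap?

Columns use 952 px, leaving 768 px across 16 column gaps = 48 px each.

48 px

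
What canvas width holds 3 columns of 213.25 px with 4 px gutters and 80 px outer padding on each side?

807.75 px

Canvas = 2·80 + 3·213.25 + 2·4 = 160 + 639.75 + 8 = 807.75 px.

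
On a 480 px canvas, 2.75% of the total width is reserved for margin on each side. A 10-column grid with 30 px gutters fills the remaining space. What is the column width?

18.36 px

480 × (1 − 2·2.75%) = 480 × 94.5% = 453.6 px for the columns.
10c + 9·30 = 453.6 → 10c = 183.6 → c = 18.36 px.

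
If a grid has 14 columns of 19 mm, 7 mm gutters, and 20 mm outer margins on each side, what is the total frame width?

Total width: 2·20 + 14·19 + 13·7 = 397 mm.

397 mm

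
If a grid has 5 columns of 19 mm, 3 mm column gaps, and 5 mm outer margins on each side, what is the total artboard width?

117 mm

Artboard = 2·5 + 5·19 + 4·3 = 10 + 95 + 12 = 117 mm.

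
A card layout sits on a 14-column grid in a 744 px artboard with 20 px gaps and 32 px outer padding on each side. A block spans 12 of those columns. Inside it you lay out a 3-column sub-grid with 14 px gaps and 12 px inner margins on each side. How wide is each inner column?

Take off 64 px of margins, leaving 680 px.
680 − 13·20 = 420; ÷14 gives c = 30 px.
12 columns plus 11 gaps: 360 + 220 = 580 px.
Inner content = 580 − 2·12 = 556 px.
556 − 2·14 = 528; ÷3 gives d = 176 px.

176 px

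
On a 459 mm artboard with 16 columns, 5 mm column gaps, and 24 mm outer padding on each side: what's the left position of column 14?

Take off 48 mm of margins, leaving 411 mm.
Subtracting 15 column gaps of 5 leaves 336 for 16 columns, so c = 21 mm.
Each column+gutter stride is 26 mm; 13 of them past the 24 mm margin is 24 + 338 = 362 mm.

362 mm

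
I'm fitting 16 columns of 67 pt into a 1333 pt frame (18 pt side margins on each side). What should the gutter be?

Take off 36 pt of margins, leaving 1297 pt.
16 columns take 16·67 = 1072 pt; remaining 225 splits into 15 gutters.
g = 225 / 15 = 15 pt.

15 pt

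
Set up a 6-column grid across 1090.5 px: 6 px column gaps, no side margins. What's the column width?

6 columns + 5 column gaps: 6c + 5·6 = 1090.5.
6c = 1090.5 − 30 = 1060.5, so c = 176.75 px.

176.75 px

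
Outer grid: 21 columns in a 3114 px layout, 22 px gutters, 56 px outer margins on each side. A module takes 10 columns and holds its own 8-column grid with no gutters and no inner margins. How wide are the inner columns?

177.25 px

Subtract both margins: 3114 − 2·56 = 3002 px.
21c + 20·22 = 3002 → 21c = 2562 → c = 122 px.
10-column span = 10·122 + 9·22 = 1418 px.
1418 / 8 = 177.25 px per column.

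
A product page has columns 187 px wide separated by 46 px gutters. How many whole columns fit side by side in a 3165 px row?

13 columns: 13·187 + 12·46 = 2983 px ≤ 3165.
14 columns: 3216 px > 3165. So 13.

13 columns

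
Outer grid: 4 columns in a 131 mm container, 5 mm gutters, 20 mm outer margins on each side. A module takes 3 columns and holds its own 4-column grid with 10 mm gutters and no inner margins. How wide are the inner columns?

9.25 mm

Take off 40 mm of margins, leaving 91 mm.
91 − 3·5 = 76; ÷4 gives c = 19 mm.
3-column span = 3·19 + 2·5 = 67 mm.
4 columns + 3 gutters: 4d + 3·10 = 67.
4d = 67 − 30 = 37, so d = 9.25 mm.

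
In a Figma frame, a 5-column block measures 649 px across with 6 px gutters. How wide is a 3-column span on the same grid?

5c + 4·6 = 649 → 5c = 625 → c = 125 px.
Span of 3: 3·125 + 2·6 = 375 + 12 = 387 px.

387 px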